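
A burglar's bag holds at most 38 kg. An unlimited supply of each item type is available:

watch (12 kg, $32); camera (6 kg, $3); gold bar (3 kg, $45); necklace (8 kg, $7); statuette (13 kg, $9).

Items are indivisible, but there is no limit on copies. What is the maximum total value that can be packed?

$540

Best value-per-unit is gold bar at 45/3, and filling with it alone uses weight 12×3=36. No mix of the others beats 12×45 = 540.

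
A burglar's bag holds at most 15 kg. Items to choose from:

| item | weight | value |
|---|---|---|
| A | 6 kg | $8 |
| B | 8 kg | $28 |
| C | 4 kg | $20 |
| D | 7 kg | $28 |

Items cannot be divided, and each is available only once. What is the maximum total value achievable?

Check high-value combinations within 15 kg:
- B+D: weight 8+7=15, value 28+28=56
- C+D: weight 4+7=11, value 20+28=48
- B+C: weight 8+4=12, value 28+20=48
- A+D: weight 6+7=13, value 8+28=36
Best: $56.

$56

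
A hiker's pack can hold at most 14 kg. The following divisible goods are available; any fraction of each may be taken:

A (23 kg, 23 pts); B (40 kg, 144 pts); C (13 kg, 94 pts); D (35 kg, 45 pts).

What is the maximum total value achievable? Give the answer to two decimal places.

97.60

Take in order of value per unit:
- C (94/13 per unit): all 13 → value 94, running total 94.00
- B (144/40 per unit): 1 of 40 → value 1×144/40 = 3.6000, running total 97.60
Total 97.60.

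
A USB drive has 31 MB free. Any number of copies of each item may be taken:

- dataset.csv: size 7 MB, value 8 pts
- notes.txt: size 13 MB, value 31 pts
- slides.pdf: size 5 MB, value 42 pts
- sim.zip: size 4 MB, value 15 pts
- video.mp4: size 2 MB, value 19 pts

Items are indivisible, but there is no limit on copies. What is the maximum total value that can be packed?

289 pts

Best value-per-unit is video.mp4 at 19/2; filling with it alone gives 15×19 = 285.
Optimal mix: 1×slides.pdf + 13×video.mp4 → size 31, value 289.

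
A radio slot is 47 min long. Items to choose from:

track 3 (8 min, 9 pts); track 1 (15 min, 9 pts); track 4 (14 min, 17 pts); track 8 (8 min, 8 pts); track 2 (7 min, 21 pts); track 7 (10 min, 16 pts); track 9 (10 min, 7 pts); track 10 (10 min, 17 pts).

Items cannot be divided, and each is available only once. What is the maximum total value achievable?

72 pts

This is a 0/1 knapsack; check combinations near the capacity.
- track 3+track 4+track 8+track 2+track 10: duration 8+14+8+7+10=47, value 9+17+8+21+17=72
- track 4+track 2+track 7+track 10: duration 14+7+10+10=41, value 17+21+16+17=71
- track 3+track 8+track 2+track 7+track 10: duration 8+8+7+10+10=43, value 9+8+21+16+17=71
- track 3+track 4+track 8+track 2+track 7: duration 8+14+8+7+10=47, value 9+17+8+21+16=71
- track 3+track 2+track 7+track 9+track 10: duration 8+7+10+10+10=45, value 9+21+16+7+17=70
Best: 72 pts.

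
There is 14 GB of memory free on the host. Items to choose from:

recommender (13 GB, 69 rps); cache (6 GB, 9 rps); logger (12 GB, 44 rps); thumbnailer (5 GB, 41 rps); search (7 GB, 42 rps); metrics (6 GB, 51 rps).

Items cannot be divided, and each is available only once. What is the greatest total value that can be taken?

Check high-value combinations within 14 GB:
- search+metrics: memory 7+6=13, value 42+51=93
- thumbnailer+metrics: memory 5+6=11, value 41+51=92
- thumbnailer+search: memory 5+7=12, value 41+42=83
- recommender: memory 13, value 69
Best: 93 rps.

93 rps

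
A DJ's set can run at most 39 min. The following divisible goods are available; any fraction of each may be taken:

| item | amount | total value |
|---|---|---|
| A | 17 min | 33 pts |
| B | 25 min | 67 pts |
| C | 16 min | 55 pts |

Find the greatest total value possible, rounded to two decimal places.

116.64

Take in order of value per unit:
- C (55/16 per unit): all 16 → value 55, running total 55.00
- B (67/25 per unit): 23 of 25 → value 23×67/25 = 61.6400, running total 116.64
Total 116.64.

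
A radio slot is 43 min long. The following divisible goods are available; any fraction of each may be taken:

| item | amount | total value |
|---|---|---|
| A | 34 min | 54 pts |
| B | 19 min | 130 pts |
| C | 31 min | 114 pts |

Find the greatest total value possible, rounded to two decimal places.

218.26

Take in order of value per unit:
- B (130/19 per unit): all 19 → value 130, running total 130.00
- C (114/31 per unit): 24 of 31 → value 24×114/31 = 88.2581, running total 218.26
Total 218.26.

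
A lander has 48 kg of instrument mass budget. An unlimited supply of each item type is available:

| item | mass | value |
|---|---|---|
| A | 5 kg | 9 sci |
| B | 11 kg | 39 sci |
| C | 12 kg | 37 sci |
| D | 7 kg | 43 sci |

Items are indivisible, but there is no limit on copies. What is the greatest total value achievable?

267 sci

Best value-per-unit is D at 43/7; filling with it alone gives 6×43 = 258.
Optimal mix: 1×A + 6×D → mass 47, value 267.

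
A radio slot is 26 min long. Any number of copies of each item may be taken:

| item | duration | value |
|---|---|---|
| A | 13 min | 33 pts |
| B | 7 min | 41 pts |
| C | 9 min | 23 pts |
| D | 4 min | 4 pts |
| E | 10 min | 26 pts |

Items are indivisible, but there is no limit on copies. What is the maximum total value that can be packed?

127 pts

Best value-per-unit is B at 41/7; filling with it alone gives 3×41 = 123.
Optimal mix: 3×B + 1×D → duration 25, value 127.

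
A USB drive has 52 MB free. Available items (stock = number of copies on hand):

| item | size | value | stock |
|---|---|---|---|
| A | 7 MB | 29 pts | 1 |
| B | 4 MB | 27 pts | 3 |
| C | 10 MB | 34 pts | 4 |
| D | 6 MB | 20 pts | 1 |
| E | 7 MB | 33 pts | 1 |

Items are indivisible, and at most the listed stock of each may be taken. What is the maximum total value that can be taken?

Top feasible selections:
- 1×A + 3×B + 2×C + 1×D + 1×E: size 52, value 231
- 1×A + 2×B + 3×C + 1×E: size 52, value 218
- 3×B + 4×C: size 52, value 217
- 3×B + 3×C + 1×E: size 49, value 216
Best: 231 pts.

231 pts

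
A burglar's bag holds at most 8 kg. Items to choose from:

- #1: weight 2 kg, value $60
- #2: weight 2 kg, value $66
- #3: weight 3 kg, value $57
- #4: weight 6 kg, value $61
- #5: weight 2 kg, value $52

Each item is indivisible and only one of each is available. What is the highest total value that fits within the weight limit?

$183

This is a 0/1 knapsack; check combinations near the capacity.
- #1+#2+#3: weight 2+2+3=7, value 60+66+57=183
- #1+#2+#5: weight 2+2+2=6, value 60+66+52=178
- #2+#3+#5: weight 2+3+2=7, value 66+57+52=175
- #1+#3+#5: weight 2+3+2=7, value 60+57+52=169
- #2+#4: weight 2+6=8, value 66+61=127
Best: $183.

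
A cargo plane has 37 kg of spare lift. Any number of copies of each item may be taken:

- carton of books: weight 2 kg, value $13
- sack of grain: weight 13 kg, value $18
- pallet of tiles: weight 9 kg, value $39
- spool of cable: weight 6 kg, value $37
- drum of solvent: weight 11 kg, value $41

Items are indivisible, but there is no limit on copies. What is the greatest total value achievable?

Best value-per-unit is carton of books at 13/2, and filling with it alone uses weight 18×2=36. No mix of the others beats 18×13 = 234.

$234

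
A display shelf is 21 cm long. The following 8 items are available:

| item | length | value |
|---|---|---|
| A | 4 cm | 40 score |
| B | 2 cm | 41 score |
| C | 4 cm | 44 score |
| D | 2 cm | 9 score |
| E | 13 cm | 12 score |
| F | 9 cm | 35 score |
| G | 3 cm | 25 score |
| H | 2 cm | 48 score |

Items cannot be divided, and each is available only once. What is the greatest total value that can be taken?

This is a 0/1 knapsack; check combinations near the capacity.
- A+B+C+F+H: length 4+2+4+9+2=21, value 40+41+44+35+48=208
- A+B+C+D+G+H: length 4+2+4+2+3+2=17, value 40+41+44+9+25+48=207
- A+B+C+G+H: length 4+2+4+3+2=15, value 40+41+44+25+48=198
- B+C+F+G+H: length 2+4+9+3+2=20, value 41+44+35+25+48=193
Best: 208 score.

208 score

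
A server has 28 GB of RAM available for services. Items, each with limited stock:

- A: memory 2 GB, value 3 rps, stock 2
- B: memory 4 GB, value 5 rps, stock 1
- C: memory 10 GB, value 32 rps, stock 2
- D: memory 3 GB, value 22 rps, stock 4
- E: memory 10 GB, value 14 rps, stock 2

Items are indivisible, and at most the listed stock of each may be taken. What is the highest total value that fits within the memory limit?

128 rps

Best selections within memory 28 and stock limits:
- 1×A + 1×B + 1×C + 4×D: memory 28, value 128
- 2×A + 1×C + 4×D: memory 26, value 126
- 1×B + 1×C + 4×D: memory 26, value 125
Best: 128 rps.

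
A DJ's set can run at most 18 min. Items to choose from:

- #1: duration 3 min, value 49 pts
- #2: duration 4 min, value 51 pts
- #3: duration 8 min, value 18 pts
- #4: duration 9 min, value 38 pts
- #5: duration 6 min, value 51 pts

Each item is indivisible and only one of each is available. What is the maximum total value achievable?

Check high-value combinations within 18 min:
- #1+#2+#5: duration 3+4+6=13, value 49+51+51=151
- #1+#2+#4: duration 3+4+9=16, value 49+51+38=138
- #1+#4+#5: duration 3+9+6=18, value 49+38+51=138
- #2+#3+#5: duration 4+8+6=18, value 51+18+51=120
Best: 151 pts.

151 pts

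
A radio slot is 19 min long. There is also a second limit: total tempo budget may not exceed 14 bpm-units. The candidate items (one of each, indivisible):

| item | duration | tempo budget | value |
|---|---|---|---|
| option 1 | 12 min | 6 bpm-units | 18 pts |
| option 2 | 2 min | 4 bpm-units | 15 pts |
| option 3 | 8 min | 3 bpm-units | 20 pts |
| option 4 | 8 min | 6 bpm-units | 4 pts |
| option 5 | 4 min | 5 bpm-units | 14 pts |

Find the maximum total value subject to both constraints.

49 pts

Feasible sets respecting both limits:
- option 2+option 3+option 5: duration 14, tempo budget 12, value 49
- option 2+option 3+option 4: duration 18, tempo budget 13, value 39
- option 2+option 3: duration 10, tempo budget 7, value 35
- option 3+option 5: duration 12, tempo budget 8, value 34
Best: 49 pts.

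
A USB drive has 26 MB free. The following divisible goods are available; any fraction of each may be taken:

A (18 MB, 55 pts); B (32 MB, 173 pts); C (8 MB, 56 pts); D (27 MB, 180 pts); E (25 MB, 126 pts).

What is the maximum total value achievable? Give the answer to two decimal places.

176.00

Take in order of value per unit:
- C (56/8 per unit): all 8 → value 56, running total 56.00
- D (180/27 per unit): 18 of 27 → value 18×180/27 = 120.0000, running total 176.00
Total 176.00.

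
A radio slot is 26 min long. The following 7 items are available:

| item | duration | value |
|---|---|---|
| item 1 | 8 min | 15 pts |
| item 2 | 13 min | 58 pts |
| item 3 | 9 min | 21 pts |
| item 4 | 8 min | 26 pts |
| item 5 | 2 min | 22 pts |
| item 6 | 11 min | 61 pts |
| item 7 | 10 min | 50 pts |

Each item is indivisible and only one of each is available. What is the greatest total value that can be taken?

This is a 0/1 knapsack; check combinations near the capacity.
- item 2+item 5+item 6: duration 13+2+11=26, value 58+22+61=141
- item 5+item 6+item 7: duration 2+11+10=23, value 22+61+50=133
- item 2+item 5+item 7: duration 13+2+10=25, value 58+22+50=130
- item 2+item 6: duration 13+11=24, value 58+61=119
- item 6+item 7: duration 11+10=21, value 61+50=111
Best: 141 pts.

141 pts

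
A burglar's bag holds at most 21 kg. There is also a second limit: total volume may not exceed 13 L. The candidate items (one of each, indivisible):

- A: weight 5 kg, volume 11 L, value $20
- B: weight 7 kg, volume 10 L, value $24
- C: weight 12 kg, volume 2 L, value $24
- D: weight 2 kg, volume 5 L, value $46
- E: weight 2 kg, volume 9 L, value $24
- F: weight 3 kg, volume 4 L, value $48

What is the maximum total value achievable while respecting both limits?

Feasible sets respecting both limits:
- C+D+F: weight 17, volume 11, value 118
- D+F: weight 5, volume 9, value 94
- C+F: weight 15, volume 6, value 72
Best: $118.

$118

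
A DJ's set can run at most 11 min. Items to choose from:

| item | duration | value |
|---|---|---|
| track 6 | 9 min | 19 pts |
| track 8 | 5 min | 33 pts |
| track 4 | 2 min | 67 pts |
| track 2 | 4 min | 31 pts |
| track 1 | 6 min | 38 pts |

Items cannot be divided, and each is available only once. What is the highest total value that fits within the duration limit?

Check high-value combinations within 11 min:
- track 8+track 4+track 2: duration 5+2+4=11, value 33+67+31=131
- track 4+track 1: duration 2+6=8, value 67+38=105
- track 8+track 4: duration 5+2=7, value 33+67=100
- track 4+track 2: duration 2+4=6, value 67+31=98
- track 6+track 4: duration 9+2=11, value 19+67=86
Best: 131 pts.

131 pts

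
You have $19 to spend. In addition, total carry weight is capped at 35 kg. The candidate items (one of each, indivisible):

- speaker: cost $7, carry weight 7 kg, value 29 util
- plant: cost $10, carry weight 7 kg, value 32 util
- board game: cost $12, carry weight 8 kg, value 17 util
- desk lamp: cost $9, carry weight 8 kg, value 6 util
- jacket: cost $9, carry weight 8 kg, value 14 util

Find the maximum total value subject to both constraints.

61 util

Feasible sets respecting both limits:
- speaker+plant: cost 17, carry weight 14, value 61
- speaker+board game: cost 19, carry weight 15, value 46
- plant+jacket: cost 19, carry weight 15, value 46
Best: 61 util.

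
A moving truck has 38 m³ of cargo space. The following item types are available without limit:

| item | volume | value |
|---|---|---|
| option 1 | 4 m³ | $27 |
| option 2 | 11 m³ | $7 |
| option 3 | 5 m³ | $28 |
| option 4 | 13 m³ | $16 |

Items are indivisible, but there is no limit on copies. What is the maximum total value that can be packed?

$245

Best value-per-unit is option 1 at 27/4; filling with it alone gives 9×27 = 243.
Optimal mix: 7×option 1 + 2×option 3 → volume 38, value 245.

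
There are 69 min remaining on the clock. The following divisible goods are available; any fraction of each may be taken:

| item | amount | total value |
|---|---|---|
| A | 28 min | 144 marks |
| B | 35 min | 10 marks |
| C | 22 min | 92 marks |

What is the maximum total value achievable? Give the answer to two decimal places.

Take in order of value per unit:
- A (144/28 per unit): all 28 → value 144, running total 144.00
- C (92/22 per unit): all 22 → value 92, running total 236.00
- B (10/35 per unit): 19 of 35 → value 19×10/35 = 5.4286, running total 241.43
Total 241.43.

241.43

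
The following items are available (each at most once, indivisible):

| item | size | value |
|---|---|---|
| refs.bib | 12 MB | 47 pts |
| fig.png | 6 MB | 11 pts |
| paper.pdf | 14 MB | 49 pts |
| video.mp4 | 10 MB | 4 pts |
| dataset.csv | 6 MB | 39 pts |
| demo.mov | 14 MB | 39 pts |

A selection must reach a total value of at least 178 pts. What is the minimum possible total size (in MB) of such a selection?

Subsets with value ≥ 178, sorted by total size:
- refs.bib+fig.png+paper.pdf+dataset.csv+demo.mov: size 52, value 185
- refs.bib+paper.pdf+video.mp4+dataset.csv+demo.mov: size 56, value 178
- refs.bib+fig.png+paper.pdf+video.mp4+dataset.csv+demo.mov: size 62, value 189
Minimum size: 52 MB.

52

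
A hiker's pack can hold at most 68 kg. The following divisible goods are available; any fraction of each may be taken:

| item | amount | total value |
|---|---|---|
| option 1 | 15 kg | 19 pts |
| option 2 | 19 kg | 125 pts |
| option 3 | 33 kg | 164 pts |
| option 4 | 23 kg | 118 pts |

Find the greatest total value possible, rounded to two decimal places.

372.21

Take in order of value per unit:
- option 2 (125/19 per unit): all 19 → value 125, running total 125.00
- option 4 (118/23 per unit): all 23 → value 118, running total 243.00
- option 3 (164/33 per unit): 26 of 33 → value 26×164/33 = 129.2121, running total 372.21
Total 372.21.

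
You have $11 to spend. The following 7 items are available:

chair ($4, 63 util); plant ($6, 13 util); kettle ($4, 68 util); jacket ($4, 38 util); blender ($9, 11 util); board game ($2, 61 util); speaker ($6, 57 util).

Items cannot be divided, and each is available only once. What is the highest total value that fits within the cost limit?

192 util

Check high-value combinations within $11:
- chair+kettle+board game: cost 4+4+2=10, value 63+68+61=192
- kettle+jacket+board game: cost 4+4+2=10, value 68+38+61=167
- chair+jacket+board game: cost 4+4+2=10, value 63+38+61=162
- chair+kettle: cost 4+4=8, value 63+68=131
- kettle+board game: cost 4+2=6, value 68+61=129
Best: 192 util.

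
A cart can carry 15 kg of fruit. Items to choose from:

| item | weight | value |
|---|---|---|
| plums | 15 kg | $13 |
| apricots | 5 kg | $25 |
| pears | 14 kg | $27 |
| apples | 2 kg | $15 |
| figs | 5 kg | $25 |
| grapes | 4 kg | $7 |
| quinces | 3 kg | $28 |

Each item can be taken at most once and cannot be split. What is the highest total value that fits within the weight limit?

$93

Check high-value combinations within 15 kg:
- apricots+apples+figs+quinces: weight 5+2+5+3=15, value 25+15+25+28=93
- apricots+figs+quinces: weight 5+5+3=13, value 25+25+28=78
- apricots+apples+grapes+quinces: weight 5+2+4+3=14, value 25+15+7+28=75
- apples+figs+grapes+quinces: weight 2+5+4+3=14, value 15+25+7+28=75
Best: $93.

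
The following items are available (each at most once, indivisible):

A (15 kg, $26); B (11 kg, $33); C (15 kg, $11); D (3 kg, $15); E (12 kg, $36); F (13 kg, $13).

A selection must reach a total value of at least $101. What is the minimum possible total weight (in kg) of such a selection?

Subsets with value ≥ 101, sorted by total weight:
- A+B+D+E: weight 41, value 110
- A+B+E+F: weight 51, value 108
Minimum weight: 41 kg.

41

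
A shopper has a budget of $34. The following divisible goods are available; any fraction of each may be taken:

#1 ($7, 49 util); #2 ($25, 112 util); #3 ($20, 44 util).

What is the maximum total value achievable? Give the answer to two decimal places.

Take in order of value per unit:
- #1 (49/7 per unit): all 7 → value 49, running total 49.00
- #2 (112/25 per unit): all 25 → value 112, running total 161.00
- #3 (44/20 per unit): 2 of 20 → value 2×44/20 = 4.4000, running total 165.40
Total 165.40.

165.40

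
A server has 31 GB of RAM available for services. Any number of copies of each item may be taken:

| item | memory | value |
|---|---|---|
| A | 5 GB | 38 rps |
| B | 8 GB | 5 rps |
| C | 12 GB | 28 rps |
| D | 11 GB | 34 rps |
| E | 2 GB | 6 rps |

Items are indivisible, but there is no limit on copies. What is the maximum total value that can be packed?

228 rps

Best value-per-unit is A at 38/5, and filling with it alone uses memory 6×5=30. No mix of the others beats 6×38 = 228.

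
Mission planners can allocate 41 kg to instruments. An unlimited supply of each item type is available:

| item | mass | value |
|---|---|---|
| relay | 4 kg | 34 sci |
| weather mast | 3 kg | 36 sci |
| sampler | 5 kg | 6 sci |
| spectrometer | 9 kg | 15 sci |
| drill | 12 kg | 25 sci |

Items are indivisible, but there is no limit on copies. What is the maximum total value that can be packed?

468 sci

Best value-per-unit is weather mast at 36/3, and filling with it alone uses mass 13×3=39. No mix of the others beats 13×36 = 468.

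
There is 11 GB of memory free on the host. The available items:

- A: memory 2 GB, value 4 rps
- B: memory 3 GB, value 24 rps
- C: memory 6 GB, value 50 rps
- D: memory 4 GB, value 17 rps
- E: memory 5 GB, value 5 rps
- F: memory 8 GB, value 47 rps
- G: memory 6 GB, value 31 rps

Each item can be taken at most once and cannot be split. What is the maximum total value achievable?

This is a 0/1 knapsack; check combinations near the capacity.
- A+B+C: memory 2+3+6=11, value 4+24+50=78
- B+C: memory 3+6=9, value 24+50=74
- B+F: memory 3+8=11, value 24+47=71
- C+D: memory 6+4=10, value 50+17=67
Best: 78 rps.

78 rps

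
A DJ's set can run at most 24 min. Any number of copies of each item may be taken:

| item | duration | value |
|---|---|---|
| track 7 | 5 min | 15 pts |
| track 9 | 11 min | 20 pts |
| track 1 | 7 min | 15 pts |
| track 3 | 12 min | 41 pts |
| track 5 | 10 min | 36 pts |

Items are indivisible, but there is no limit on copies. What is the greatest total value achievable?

Best value-per-unit is track 5 at 36/10; filling with it alone gives 2×36 = 72.
Optimal mix: 2×track 3 → duration 24, value 82.

82 pts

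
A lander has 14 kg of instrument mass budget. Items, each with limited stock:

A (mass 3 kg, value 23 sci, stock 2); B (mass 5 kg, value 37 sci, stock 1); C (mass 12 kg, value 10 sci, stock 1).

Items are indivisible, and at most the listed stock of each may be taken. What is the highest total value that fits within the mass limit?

Best selections within mass 14 and stock limits:
- 2×A + 1×B: mass 11, value 83
- 1×A + 1×B: mass 8, value 60
- 2×A: mass 6, value 46
- 1×B: mass 5, value 37
Best: 83 sci.

83 sci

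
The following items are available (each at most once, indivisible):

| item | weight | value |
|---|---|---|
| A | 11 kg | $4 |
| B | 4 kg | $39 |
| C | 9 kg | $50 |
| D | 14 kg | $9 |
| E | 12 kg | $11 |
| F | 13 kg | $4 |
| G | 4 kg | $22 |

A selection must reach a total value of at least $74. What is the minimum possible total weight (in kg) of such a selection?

13

Subsets with value ≥ 74, sorted by total weight:
- B+C: weight 13, value 89
- B+C+G: weight 17, value 111
- A+B+C: weight 24, value 93
Minimum weight: 13 kg.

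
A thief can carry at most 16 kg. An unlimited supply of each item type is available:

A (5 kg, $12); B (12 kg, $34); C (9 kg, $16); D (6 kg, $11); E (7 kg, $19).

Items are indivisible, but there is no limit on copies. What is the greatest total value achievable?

Best value-per-unit is B at 34/12; filling with it alone gives 1×34 = 34.
Optimal mix: 2×E → weight 14, value 38.

$38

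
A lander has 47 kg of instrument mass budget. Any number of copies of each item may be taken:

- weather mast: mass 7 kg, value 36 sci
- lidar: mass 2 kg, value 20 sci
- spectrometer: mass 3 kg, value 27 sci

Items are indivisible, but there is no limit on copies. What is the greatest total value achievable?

467 sci

Best value-per-unit is lidar at 20/2; filling with it alone gives 23×20 = 460.
Optimal mix: 22×lidar + 1×spectrometer → mass 47, value 467.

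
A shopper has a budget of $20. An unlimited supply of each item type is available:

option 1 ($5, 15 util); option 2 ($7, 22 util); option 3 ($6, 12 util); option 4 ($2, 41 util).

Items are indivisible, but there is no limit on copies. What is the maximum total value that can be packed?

Best value-per-unit is option 4 at 41/2, and filling with it alone uses cost 10×2=20. No mix of the others beats 10×41 = 410.

410 util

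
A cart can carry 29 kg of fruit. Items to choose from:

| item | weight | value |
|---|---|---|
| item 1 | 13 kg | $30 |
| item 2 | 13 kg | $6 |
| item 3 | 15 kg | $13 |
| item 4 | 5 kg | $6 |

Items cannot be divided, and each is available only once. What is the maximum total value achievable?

Check high-value combinations within 29 kg:
- item 1+item 3: weight 13+15=28, value 30+13=43
- item 1+item 4: weight 13+5=18, value 30+6=36
- item 1+item 2: weight 13+13=26, value 30+6=36
- item 1: weight 13, value 30
Best: $43.

$43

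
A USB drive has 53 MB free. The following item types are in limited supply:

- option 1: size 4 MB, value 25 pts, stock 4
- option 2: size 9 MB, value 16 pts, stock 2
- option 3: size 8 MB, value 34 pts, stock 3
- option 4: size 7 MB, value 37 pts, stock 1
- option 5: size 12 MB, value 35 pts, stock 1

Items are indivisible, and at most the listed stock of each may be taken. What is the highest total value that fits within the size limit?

240 pts

Best selections within size 53 and stock limits:
- 4×option 1 + 2×option 3 + 1×option 4 + 1×option 5: size 51, value 240
- 4×option 1 + 3×option 3 + 1×option 4: size 47, value 239
Best: 240 pts.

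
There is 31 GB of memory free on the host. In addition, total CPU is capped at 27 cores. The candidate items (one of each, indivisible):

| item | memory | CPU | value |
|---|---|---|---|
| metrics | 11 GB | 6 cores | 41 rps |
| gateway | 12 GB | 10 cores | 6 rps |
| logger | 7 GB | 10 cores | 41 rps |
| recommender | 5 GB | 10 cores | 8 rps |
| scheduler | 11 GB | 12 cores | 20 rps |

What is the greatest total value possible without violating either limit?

Feasible sets respecting both limits:
- metrics+logger+recommender: memory 23, CPU 26, value 90
- metrics+gateway+logger: memory 30, CPU 26, value 88
- metrics+logger: memory 18, CPU 16, value 82
Best: 90 rps.

90 rps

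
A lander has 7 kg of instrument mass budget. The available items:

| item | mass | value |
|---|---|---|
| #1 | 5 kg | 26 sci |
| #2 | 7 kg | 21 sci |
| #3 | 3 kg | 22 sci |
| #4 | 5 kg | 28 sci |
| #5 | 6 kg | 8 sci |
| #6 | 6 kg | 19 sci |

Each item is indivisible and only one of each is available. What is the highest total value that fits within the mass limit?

28 sci

Check high-value combinations within 7 kg:
- #4: mass 5, value 28
- #1: mass 5, value 26
- #3: mass 3, value 22
- #2: mass 7, value 21
- #6: mass 6, value 19
Best: 28 sci.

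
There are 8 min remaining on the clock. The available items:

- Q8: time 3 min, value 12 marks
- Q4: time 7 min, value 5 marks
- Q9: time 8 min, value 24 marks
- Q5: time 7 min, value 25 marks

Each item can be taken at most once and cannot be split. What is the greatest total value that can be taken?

Check high-value combinations within 8 min:
- Q5: time 7, value 25
- Q9: time 8, value 24
- Q8: time 3, value 12
- Q4: time 7, value 5
Best: 25 marks.

25 marks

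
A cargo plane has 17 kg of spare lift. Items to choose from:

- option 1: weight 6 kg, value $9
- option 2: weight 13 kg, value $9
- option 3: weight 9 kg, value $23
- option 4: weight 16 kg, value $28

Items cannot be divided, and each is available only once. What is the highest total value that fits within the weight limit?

$32

Check high-value combinations within 17 kg:
- option 1+option 3: weight 6+9=15, value 9+23=32
- option 4: weight 16, value 28
- option 3: weight 9, value 23
- option 1: weight 6, value 9
Best: $32.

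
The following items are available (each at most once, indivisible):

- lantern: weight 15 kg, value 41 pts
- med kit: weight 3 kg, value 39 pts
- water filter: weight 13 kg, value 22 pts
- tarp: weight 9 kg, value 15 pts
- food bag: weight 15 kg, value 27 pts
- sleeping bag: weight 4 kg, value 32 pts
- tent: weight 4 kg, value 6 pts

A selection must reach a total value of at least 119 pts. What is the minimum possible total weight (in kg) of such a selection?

31

Subsets with value ≥ 119, sorted by total weight:
- lantern+med kit+tarp+sleeping bag: weight 31, value 127
- lantern+med kit+water filter+sleeping bag: weight 35, value 134
Minimum weight: 31 kg.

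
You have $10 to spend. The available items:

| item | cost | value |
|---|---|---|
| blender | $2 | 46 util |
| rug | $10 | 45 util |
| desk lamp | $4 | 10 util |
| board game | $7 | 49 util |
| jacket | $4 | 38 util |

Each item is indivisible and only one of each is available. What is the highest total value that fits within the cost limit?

95 util

Check high-value combinations within $10:
- blender+board game: cost 2+7=9, value 46+49=95
- blender+desk lamp+jacket: cost 2+4+4=10, value 46+10+38=94
- blender+jacket: cost 2+4=6, value 46+38=84
Best: 95 util.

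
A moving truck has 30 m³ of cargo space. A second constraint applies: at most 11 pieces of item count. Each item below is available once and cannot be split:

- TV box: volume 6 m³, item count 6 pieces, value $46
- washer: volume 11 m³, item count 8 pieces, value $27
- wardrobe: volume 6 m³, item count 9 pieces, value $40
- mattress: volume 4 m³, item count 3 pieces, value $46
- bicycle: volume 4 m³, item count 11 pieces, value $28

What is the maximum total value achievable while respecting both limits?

$92

Feasible sets respecting both limits:
- TV box+mattress: volume 10, item count 9, value 92
- washer+mattress: volume 15, item count 11, value 73
- TV box: volume 6, item count 6, value 46
- mattress: volume 4, item count 3, value 46
Best: $92.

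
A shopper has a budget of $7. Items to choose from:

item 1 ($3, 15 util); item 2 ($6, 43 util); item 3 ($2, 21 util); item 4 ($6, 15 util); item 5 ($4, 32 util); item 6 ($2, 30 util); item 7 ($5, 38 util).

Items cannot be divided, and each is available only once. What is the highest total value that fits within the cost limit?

Check high-value combinations within $7:
- item 6+item 7: cost 2+5=7, value 30+38=68
- item 1+item 3+item 6: cost 3+2+2=7, value 15+21+30=66
- item 5+item 6: cost 4+2=6, value 32+30=62
Best: 68 util.

68 util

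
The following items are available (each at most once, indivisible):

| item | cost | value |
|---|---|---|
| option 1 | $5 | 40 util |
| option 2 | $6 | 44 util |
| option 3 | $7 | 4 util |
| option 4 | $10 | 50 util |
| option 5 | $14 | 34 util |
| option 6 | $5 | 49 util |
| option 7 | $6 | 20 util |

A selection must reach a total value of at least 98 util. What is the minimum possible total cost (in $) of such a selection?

Subsets with value ≥ 98, sorted by total cost:
- option 4+option 6: cost 15, value 99
- option 1+option 2+option 6: cost 16, value 133
Minimum cost: 15 $.

15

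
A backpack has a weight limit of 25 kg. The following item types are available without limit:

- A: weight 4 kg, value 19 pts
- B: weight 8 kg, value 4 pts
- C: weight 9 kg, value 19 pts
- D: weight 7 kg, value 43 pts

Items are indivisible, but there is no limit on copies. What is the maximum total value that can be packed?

148 pts

Best value-per-unit is D at 43/7; filling with it alone gives 3×43 = 129.
Optimal mix: 1×A + 3×D → weight 25, value 148.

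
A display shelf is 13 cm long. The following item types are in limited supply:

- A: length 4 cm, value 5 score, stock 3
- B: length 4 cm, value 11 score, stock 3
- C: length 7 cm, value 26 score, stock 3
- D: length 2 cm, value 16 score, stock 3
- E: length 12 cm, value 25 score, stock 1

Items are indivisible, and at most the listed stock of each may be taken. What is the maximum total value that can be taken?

74 score

Top feasible selections:
- 1×C + 3×D: length 13, value 74
- 1×B + 3×D: length 10, value 59
- 1×C + 2×D: length 11, value 58
Best: 74 score.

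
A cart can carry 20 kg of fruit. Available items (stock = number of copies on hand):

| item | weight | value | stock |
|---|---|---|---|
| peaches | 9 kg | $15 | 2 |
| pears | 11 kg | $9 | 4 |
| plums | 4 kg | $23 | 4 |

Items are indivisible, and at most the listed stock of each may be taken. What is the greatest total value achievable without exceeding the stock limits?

$92

Top feasible selections:
- 4×plums: weight 16, value 92
- 3×plums: weight 12, value 69
- 1×peaches + 2×plums: weight 17, value 61
Best: $92.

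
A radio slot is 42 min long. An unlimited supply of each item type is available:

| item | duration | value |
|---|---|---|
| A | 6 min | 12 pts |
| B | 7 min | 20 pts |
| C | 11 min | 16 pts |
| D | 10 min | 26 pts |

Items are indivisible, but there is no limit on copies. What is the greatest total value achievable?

Best value-per-unit is B at 20/7, and filling with it alone uses duration 6×7=42. No mix of the others beats 6×20 = 120.

120 pts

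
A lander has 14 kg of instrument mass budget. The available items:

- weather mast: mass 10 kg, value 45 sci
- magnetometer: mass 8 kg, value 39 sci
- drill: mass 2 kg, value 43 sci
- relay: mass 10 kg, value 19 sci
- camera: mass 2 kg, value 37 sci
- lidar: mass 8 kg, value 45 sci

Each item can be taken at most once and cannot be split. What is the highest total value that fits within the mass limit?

Check high-value combinations within 14 kg:
- drill+camera+lidar: mass 2+2+8=12, value 43+37+45=125
- weather mast+drill+camera: mass 10+2+2=14, value 45+43+37=125
- magnetometer+drill+camera: mass 8+2+2=12, value 39+43+37=119
Best: 125 sci.

125 sci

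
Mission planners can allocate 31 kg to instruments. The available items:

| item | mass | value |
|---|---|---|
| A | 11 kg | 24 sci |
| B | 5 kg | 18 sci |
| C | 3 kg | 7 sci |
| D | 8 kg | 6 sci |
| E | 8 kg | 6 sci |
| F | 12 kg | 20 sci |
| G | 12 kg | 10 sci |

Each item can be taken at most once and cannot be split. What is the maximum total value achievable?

This is a 0/1 knapsack; check combinations near the capacity.
- A+B+C+F: mass 11+5+3+12=31, value 24+18+7+20=69
- A+B+F: mass 11+5+12=28, value 24+18+20=62
- A+B+C+G: mass 11+5+3+12=31, value 24+18+7+10=59
- A+B+C+D: mass 11+5+3+8=27, value 24+18+7+6=55
- A+B+C+E: mass 11+5+3+8=27, value 24+18+7+6=55
Best: 69 sci.

69 sci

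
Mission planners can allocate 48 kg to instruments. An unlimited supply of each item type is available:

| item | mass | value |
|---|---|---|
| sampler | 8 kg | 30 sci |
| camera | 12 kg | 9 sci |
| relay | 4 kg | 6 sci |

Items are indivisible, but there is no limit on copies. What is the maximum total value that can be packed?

Best value-per-unit is sampler at 30/8, and filling with it alone uses mass 6×8=48. No mix of the others beats 6×30 = 180.

180 sci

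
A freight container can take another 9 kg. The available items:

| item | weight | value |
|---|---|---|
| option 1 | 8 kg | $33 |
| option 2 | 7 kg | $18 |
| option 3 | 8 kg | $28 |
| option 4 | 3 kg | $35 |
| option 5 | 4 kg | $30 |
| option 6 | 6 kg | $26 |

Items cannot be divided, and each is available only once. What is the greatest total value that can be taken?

This is a 0/1 knapsack; check combinations near the capacity.
- option 4+option 5: weight 3+4=7, value 35+30=65
- option 4+option 6: weight 3+6=9, value 35+26=61
- option 4: weight 3, value 35
- option 1: weight 8, value 33
- option 5: weight 4, value 30
Best: $65.

$65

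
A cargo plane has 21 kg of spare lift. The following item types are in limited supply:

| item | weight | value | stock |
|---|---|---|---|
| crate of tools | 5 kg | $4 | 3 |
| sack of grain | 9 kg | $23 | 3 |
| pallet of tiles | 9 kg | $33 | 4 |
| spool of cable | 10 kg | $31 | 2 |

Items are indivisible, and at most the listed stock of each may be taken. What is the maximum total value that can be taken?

$66

Top feasible selections:
- 2×pallet of tiles: weight 18, value 66
- 1×pallet of tiles + 1×spool of cable: weight 19, value 64
- 2×spool of cable: weight 20, value 62
Best: $66.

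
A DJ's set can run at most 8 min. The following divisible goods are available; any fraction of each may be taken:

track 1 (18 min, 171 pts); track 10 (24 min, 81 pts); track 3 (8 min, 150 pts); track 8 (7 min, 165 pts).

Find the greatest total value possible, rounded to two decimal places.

183.75

Take in order of value per unit:
- track 8 (165/7 per unit): all 7 → value 165, running total 165.00
- track 3 (150/8 per unit): 1 of 8 → value 1×150/8 = 18.7500, running total 183.75
Total 183.75.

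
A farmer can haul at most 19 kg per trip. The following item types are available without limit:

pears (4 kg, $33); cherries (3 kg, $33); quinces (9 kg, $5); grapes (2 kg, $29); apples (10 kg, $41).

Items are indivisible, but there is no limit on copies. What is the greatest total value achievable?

$265

Best value-per-unit is grapes at 29/2; filling with it alone gives 9×29 = 261.
Optimal mix: 1×cherries + 8×grapes → weight 19, value 265.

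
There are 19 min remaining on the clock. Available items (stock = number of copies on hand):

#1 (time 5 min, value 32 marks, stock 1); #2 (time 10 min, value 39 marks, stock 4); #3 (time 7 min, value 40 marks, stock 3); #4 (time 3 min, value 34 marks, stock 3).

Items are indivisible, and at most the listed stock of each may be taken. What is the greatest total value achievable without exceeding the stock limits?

142 marks

Best selections within time 19 and stock limits:
- 1×#3 + 3×#4: time 16, value 142
- 1×#2 + 3×#4: time 19, value 141
Best: 142 marks.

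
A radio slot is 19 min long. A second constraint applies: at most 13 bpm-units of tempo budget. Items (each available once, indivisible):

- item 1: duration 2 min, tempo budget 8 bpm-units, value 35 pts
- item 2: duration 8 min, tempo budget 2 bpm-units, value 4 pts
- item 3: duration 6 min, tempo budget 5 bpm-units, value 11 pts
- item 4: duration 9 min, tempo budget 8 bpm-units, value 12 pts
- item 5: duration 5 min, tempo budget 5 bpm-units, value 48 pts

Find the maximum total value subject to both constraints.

83 pts

Feasible sets respecting both limits:
- item 1+item 5: duration 7, tempo budget 13, value 83
- item 2+item 3+item 5: duration 19, tempo budget 12, value 63
- item 4+item 5: duration 14, tempo budget 13, value 60
- item 3+item 5: duration 11, tempo budget 10, value 59
Best: 83 pts.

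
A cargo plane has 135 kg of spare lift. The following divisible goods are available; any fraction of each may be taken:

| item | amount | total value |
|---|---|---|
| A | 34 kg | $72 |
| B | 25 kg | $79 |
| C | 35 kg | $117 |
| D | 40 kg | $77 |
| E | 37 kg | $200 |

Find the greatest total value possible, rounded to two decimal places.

475.70

Take in order of value per unit:
- E (200/37 per unit): all 37 → value 200, running total 200.00
- C (117/35 per unit): all 35 → value 117, running total 317.00
- B (79/25 per unit): all 25 → value 79, running total 396.00
- A (72/34 per unit): all 34 → value 72, running total 468.00
- D (77/40 per unit): 4 of 40 → value 4×77/40 = 7.7000, running total 475.70
Total 475.70.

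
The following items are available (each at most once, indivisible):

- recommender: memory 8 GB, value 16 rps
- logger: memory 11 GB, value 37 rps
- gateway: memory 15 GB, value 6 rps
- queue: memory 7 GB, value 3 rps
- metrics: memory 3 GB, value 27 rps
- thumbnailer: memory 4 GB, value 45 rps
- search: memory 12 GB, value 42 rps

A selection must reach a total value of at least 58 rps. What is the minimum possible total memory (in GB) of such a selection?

Subsets with value ≥ 58, sorted by total memory:
- metrics+thumbnailer: memory 7, value 72
- recommender+thumbnailer: memory 12, value 61
Minimum memory: 7 GB.

7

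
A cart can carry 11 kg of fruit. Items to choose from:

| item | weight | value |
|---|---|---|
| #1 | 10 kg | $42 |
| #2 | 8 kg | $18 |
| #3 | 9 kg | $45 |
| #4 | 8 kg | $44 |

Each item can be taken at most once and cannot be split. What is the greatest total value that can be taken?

Check high-value combinations within 11 kg:
- #3: weight 9, value 45
- #4: weight 8, value 44
- #1: weight 10, value 42
- #2: weight 8, value 18
Best: $45.

$45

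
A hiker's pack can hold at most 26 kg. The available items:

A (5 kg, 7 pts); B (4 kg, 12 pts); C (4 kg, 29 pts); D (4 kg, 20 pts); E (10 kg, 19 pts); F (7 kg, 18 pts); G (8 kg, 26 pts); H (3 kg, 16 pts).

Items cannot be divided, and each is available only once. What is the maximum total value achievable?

109 pts

This is a 0/1 knapsack; check combinations near the capacity.
- C+D+F+G+H: weight 4+4+7+8+3=26, value 29+20+18+26+16=109
- B+C+D+G+H: weight 4+4+4+8+3=23, value 12+29+20+26+16=103
- B+C+F+G+H: weight 4+4+7+8+3=26, value 12+29+18+26+16=101
Best: 109 pts.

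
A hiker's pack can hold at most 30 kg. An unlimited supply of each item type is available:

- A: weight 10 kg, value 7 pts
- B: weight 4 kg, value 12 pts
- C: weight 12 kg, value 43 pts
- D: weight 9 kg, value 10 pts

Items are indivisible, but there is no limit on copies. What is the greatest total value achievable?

Best value-per-unit is C at 43/12; filling with it alone gives 2×43 = 86.
Optimal mix: 1×B + 2×C → weight 28, value 98.

98 pts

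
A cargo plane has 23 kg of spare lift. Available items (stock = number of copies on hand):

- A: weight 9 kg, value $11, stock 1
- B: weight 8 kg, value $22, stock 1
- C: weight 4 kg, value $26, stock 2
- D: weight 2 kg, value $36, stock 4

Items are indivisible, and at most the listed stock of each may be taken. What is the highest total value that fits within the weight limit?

Top feasible selections:
- 2×C + 4×D: weight 16, value 196
- 1×B + 1×C + 4×D: weight 20, value 192
- 1×B + 2×C + 3×D: weight 22, value 182
- 1×A + 1×C + 4×D: weight 21, value 181
Best: $196.

$196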